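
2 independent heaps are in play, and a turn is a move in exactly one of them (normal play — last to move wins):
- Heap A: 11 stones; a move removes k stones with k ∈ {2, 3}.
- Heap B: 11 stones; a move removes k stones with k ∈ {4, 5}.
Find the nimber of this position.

Grundy values for heap A (subtraction set {2, 3}):
k:     0  1  2  3  4  5  6  7  8  9 10 11
g(k):  0  0  1  1  2  0  0  1  1  2  0  0
So g(11) = 0.
For heap B, compute g(0), g(1), … with moves {4, 5}:
g(0) = mex{} = 0
g(1) = mex{} = 0
g(2) = mex{} = 0
g(3) = mex{} = 0
g(4) = mex{0} = 1
g(5) = mex{0} = 1
g(6) = mex{0} = 1
g(7) = mex{0} = 1
g(8) = mex{0,1} = 2
g(9) = mex{1} = 0
g(10) = mex{1} = 0
g(11) = mex{1} = 0
So g(11) = 0.
The value of a disjunctive sum is the nim-sum of the parts.
Combined value = 0 ⊕ 0 = 0.

0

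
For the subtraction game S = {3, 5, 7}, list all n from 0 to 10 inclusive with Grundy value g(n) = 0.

0, 1, 2, 10

Build the Grundy sequence with g(k) = mex{g(k−s) : s ∈ {3, 5, 7}, s ≤ k}:
k:     0  1  2  3  4  5  6  7  8  9 10
g(k):  0  0  0  1  1  1  2  2  2  3  0
The P-positions (g = 0) in 0..10 are 0, 1, 2, 10.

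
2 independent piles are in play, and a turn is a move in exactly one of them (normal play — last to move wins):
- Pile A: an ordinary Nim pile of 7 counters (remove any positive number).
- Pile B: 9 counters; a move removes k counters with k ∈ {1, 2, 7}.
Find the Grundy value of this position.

7

Pile A is a plain Nim pile of size 7, so its Grundy value is 7.
Grundy values for pile B (subtraction set {1, 2, 7}):
k:     0  1  2  3  4  5  6  7  8  9
g(k):  0  1  2  0  1  2  0  1  2  0
So g(9) = 0.
By the Sprague-Grundy theorem, the Grundy value of a sum of independent games is the XOR of the component values.
Combined value = 7 XOR 0 = 7.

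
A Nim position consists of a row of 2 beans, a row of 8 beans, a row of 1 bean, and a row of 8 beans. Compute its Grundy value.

Nim-sum: 2 XOR 8 XOR 1 XOR 8 = 3.

3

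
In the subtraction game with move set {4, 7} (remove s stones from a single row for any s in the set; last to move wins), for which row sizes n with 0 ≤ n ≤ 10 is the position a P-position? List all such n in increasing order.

Build the Grundy sequence with g(k) = mex{g(k−s) : s ∈ {4, 7}, s ≤ k}:
k:     0  1  2  3  4  5  6  7  8  9 10
g(k):  0  0  0  0  1  1  1  1  2  2  2
The P-positions (g = 0) in 0..10 are 0, 1, 2, 3.

0, 1, 2, 3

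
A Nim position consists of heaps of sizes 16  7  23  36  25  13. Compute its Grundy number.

48

Compute the nim-sum pairwise:
16 XOR 7 = 23
23 XOR 23 = 0
0 XOR 36 = 36
36 XOR 25 = 61
61 XOR 13 = 48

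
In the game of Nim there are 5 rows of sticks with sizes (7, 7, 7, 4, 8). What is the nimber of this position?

11

Write each in binary and XOR column by column:
  0111  (7)
  0111  (7)
  0111  (7)
  0100  (4)
  1000  (8)
  ----
  1011  (11)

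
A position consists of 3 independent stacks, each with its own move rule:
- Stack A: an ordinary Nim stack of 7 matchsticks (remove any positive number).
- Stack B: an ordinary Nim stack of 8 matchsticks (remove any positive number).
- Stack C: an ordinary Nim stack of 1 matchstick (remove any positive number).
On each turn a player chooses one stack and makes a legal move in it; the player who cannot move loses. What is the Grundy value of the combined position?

Stack A is a plain Nim stack of size 7, so its Grundy value is 7.
Stack B is a plain Nim stack of size 8, so its Grundy value is 8.
Stack C is a plain Nim stack of size 1, so its Grundy value is 1.
The value of a disjunctive sum is the nim-sum of the parts.
Combined value = 7 ⊕ 8 ⊕ 1 = 14.

14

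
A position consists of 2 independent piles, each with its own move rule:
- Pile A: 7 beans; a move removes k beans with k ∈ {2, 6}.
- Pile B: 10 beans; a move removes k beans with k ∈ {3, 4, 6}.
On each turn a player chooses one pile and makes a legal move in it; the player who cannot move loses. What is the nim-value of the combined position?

1

For pile A, compute g(0), g(1), … with moves {2, 6}:
g(0) = mex{} = 0
g(1) = mex{} = 0
g(2) = mex{0} = 1
g(3) = mex{0} = 1
g(4) = mex{1} = 0
g(5) = mex{1} = 0
g(6) = mex{0} = 1
g(7) = mex{0} = 1
So g(7) = 1.
Grundy values for pile B (subtraction set {3, 4, 6}):
g(0) = mex{} = 0
g(1) = mex{} = 0
g(2) = mex{} = 0
g(3) = mex{0} = 1
g(4) = mex{0} = 1
g(5) = mex{0} = 1
g(6) = mex{0,1} = 2
g(7) = mex{0,1} = 2
g(8) = mex{0,1} = 2
g(9) = mex{1,2} = 0
g(10) = mex{1,2} = 0
So g(10) = 0.
By the Sprague-Grundy theorem, the Grundy value of a sum of independent games is the XOR of the component values.
Combined value = 1 XOR 0 = 1.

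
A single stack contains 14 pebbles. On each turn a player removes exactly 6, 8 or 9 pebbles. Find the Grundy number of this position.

2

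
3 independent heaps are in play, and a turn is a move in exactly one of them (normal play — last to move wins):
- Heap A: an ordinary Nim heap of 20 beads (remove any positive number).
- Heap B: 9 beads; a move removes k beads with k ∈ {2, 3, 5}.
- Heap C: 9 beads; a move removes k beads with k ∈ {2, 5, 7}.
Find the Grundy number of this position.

Heap A is a plain Nim heap of size 20, so its Grundy value is 20.
For heap B, compute g(0), g(1), … with moves {2, 3, 5}:
g(0) = mex{} = 0
g(1) = mex{} = 0
g(2) = mex{0} = 1
g(3) = mex{0} = 1
g(4) = mex{0,1} = 2
g(5) = mex{0,1} = 2
g(6) = mex{0,1,2} = 3
g(7) = mex{1,2} = 0
g(8) = mex{1,2,3} = 0
g(9) = mex{0,2,3} = 1
So g(9) = 1.
For heap C, compute g(0), g(1), … with moves {2, 5, 7}:
k:     0  1  2  3  4  5  6  7  8  9
g(k):  0  0  1  1  0  2  1  3  2  2
So g(9) = 2.
By the Sprague-Grundy theorem, the Grundy value of a sum of independent games is the XOR of the component values.
Combined value = 20 ⊕ 1 ⊕ 2 = 23.

23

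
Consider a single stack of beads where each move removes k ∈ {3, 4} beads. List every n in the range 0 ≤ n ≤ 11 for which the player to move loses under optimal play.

0, 1, 2, 7, 8, 9

Build the Grundy sequence with g(k) = mex{g(k−s) : s ∈ {3, 4}, s ≤ k}:
g(0) = mex{} = 0
g(1) = mex{} = 0
g(2) = mex{} = 0
g(3) = mex{0} = 1
g(4) = mex{0} = 1
g(5) = mex{0} = 1
g(6) = mex{0,1} = 2
g(7) = mex{1} = 0
g(8) = mex{1} = 0
g(9) = mex{1,2} = 0
g(10) = mex{0,2} = 1
g(11) = mex{0} = 1
The P-positions (g = 0) in 0..11 are 0, 1, 2, 7, 8, 9.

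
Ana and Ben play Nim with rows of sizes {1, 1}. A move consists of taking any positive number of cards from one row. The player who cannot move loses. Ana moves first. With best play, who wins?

Ben wins

Nim-sum: 1 ⊕ 1 = 0.
The nim-sum is 0, so this is a P-position: the player to move is in a losing position under optimal play; Ana is about to move from it and so loses — Ben wins.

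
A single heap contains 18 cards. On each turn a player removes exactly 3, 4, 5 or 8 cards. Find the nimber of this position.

Grundy values for subtraction set {3, 4, 5, 8}:
k:     0  1  2  3  4  5  6  7  8  9 10 11 12 13 14 15 16 17 18
g(k):  0  0  0  1  1  1  2  2  2  3  3  0  0  0  1  1  1  2  2
So g(18) = 2.

2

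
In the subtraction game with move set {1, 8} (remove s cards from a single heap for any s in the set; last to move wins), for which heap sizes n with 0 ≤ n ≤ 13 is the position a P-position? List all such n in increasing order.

0, 2, 4, 6, 9, 11, 13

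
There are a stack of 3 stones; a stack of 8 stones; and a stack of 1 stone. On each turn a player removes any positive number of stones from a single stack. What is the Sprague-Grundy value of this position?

Compute the nim-sum pairwise:
3 XOR 8 = 11
11 XOR 1 = 10

10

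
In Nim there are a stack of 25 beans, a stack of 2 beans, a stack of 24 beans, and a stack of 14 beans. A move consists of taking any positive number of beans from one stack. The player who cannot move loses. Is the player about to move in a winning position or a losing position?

Winning position

Nim-sum: 25 ^ 2 ^ 24 ^ 14 = 13.
The nim-sum is 13 ≠ 0, so this is an N-position: the player to move can win.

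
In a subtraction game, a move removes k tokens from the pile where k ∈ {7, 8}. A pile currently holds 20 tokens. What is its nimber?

Compute g(0), g(1), … for moves {7, 8}:
k:     0  1  2  3  4  5  6  7  8  9 10 11 12 13 14 15 16 17 18 19 20
g(k):  0  0  0  0  0  0  0  1  1  1  1  1  1  1  2  0  0  0  0  0  0
So g(20) = 0.

0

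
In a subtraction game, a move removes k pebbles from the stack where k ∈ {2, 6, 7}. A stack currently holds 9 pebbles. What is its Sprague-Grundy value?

0

Build the Grundy sequence with g(k) = mex{g(k−s) : s ∈ {2, 6, 7}, s ≤ k}:
k:     0  1  2  3  4  5  6  7  8  9
g(k):  0  0  1  1  0  0  1  1  2  0
So g(9) = 0.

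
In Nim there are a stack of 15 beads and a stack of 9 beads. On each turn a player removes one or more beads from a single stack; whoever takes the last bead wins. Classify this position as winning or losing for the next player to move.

Write each in binary and XOR column by column:
  1111  (15)
  1001  (9)
  ----
  0110  (6)
The nim-sum is 6 ≠ 0, so this is an N-position: the player to move can win.

Winning position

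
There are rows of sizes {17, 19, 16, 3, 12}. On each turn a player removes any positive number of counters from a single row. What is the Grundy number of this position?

Nim-sum: 17 ^ 19 ^ 16 ^ 3 ^ 12 = 29.

29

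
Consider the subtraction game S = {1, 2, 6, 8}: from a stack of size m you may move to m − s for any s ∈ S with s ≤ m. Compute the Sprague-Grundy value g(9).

Grundy values for subtraction set {1, 2, 6, 8}:
k:     0  1  2  3  4  5  6  7  8  9
g(k):  0  1  2  0  1  2  3  0  1  2
So g(9) = 2.

2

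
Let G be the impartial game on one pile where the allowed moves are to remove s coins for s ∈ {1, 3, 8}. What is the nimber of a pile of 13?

Compute g(0), g(1), … for moves {1, 3, 8}:
g(0) = mex{} = 0
g(1) = mex{0} = 1
g(2) = mex{1} = 0
g(3) = mex{0} = 1
g(4) = mex{1} = 0
g(5) = mex{0} = 1
g(6) = mex{1} = 0
g(7) = mex{0} = 1
g(8) = mex{0,1} = 2
g(9) = mex{0,1,2} = 3
g(10) = mex{0,1,3} = 2
g(11) = mex{1,2} = 0
g(12) = mex{0,3} = 1
g(13) = mex{1,2} = 0
So g(13) = 0.

0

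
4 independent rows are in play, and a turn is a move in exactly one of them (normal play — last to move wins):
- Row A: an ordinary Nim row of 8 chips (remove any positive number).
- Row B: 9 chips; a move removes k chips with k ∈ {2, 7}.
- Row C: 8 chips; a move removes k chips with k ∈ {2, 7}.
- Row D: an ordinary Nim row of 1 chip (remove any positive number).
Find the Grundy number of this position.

11

Row A is a plain Nim row of size 8, so its Grundy value is 8.
Grundy values for row B (subtraction set {2, 7}):
g(0) = mex{} = 0
g(1) = mex{} = 0
g(2) = mex{0} = 1
g(3) = mex{0} = 1
g(4) = mex{1} = 0
g(5) = mex{1} = 0
g(6) = mex{0} = 1
g(7) = mex{0} = 1
g(8) = mex{0,1} = 2
g(9) = mex{1} = 0
So g(9) = 0.
Build the Grundy sequence for row C with g(k) = mex{g(k−s) : s ∈ {2, 7}, s ≤ k}:
k:     0  1  2  3  4  5  6  7  8
g(k):  0  0  1  1  0  0  1  1  2
So g(8) = 2.
Row D is a plain Nim row of size 1, so its Grundy value is 1.
By the Sprague-Grundy theorem, the Grundy value of a sum of independent games is the XOR of the component values.
Combined value = 8 XOR 0 XOR 2 XOR 1 = 11.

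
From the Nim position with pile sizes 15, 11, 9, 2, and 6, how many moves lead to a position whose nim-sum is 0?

3

Bitwise XOR of the heap sizes:
  1111  (15)
  1011  (11)
  1001  (9)
  0010  (2)
  0110  (6)
  ----
  1001  (9)
The overall nim-sum is X = 9. A pile of size p has a winning move iff p XOR X < p (reduce it to p XOR X).
  15: 15 XOR 9 = 6 < 15 — winning move (to 6).
  11: 11 XOR 9 = 2 < 11 — winning move (to 2).
  9: 9 XOR 9 = 0 < 9 — winning move (to 0).
  2: 2 XOR 9 = 11 ≥ 2 — no move.
  6: 6 XOR 9 = 15 ≥ 6 — no move.
That gives 3 winning moves.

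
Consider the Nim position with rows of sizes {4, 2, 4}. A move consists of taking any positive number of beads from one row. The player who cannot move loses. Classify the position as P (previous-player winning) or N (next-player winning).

N-position

In binary:
  100  (4)
  010  (2)
  100  (4)
  ---
  010  (2)
The nim-sum is 2 ≠ 0, so this is an N-position: the player to move can win.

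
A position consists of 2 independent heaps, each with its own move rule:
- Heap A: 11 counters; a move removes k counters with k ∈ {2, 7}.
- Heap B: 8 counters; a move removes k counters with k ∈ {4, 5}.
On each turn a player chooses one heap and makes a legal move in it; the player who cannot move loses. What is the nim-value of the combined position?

3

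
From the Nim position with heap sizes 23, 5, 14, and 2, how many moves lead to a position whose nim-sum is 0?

Compute the nim-sum pairwise:
23 ^ 5 = 18
18 ^ 14 = 28
28 ^ 2 = 30
The overall nim-sum is X = 30. A heap of size p has a winning move iff p XOR X < p (reduce it to p XOR X).
  23: 23 XOR 30 = 9 < 23 — winning move (to 9).
  5: 5 XOR 30 = 27 ≥ 5 — no move.
  14: 14 XOR 30 = 16 ≥ 14 — no move.
  2: 2 XOR 30 = 28 ≥ 2 — no move.
That gives 1 winning move.

1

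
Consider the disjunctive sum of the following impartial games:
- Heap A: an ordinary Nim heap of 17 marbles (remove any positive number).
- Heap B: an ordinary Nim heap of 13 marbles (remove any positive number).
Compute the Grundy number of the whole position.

Heap A is a plain Nim heap of size 17, so its Grundy value is 17.
Heap B is a plain Nim heap of size 13, so its Grundy value is 13.
The value of a disjunctive sum is the nim-sum of the parts.
Combined value = 17 ⊕ 13 = 28.

28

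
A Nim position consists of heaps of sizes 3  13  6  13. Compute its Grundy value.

In binary:
  0011  (3)
  1101  (13)
  0110  (6)
  1101  (13)
  ----
  0101  (5)

5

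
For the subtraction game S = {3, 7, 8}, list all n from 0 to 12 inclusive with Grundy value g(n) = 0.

Build the Grundy sequence with g(k) = mex{g(k−s) : s ∈ {3, 7, 8}, s ≤ k}:
g(0) = mex{} = 0
g(1) = mex{} = 0
g(2) = mex{} = 0
g(3) = mex{0} = 1
g(4) = mex{0} = 1
g(5) = mex{0} = 1
g(6) = mex{1} = 0
g(7) = mex{0,1} = 2
g(8) = mex{0,1} = 2
g(9) = mex{0} = 1
g(10) = mex{0,1,2} = 3
g(11) = mex{1,2} = 0
g(12) = mex{1} = 0
The P-positions (g = 0) in 0..12 are 0, 1, 2, 6, 11, 12.

0, 1, 2, 6, 11, 12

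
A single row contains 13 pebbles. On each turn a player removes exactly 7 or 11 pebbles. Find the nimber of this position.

Grundy values for subtraction set {7, 11}:
k:     0  1  2  3  4  5  6  7  8  9 10 11 12 13
g(k):  0  0  0  0  0  0  0  1  1  1  1  1  1  1
So g(13) = 1.

1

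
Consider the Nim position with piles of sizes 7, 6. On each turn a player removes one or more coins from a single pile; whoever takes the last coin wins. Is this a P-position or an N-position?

Compute the nim-sum pairwise:
7 ⊕ 6 = 1
The nim-sum is 1 ≠ 0, so this is an N-position: the player to move can win.

N-position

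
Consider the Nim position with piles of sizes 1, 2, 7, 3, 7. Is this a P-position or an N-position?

Compute the nim-sum pairwise:
1 XOR 2 = 3
3 XOR 7 = 4
4 XOR 3 = 7
7 XOR 7 = 0
The nim-sum is 0, so this is a P-position: the player to move is in a losing position under optimal play.

P-position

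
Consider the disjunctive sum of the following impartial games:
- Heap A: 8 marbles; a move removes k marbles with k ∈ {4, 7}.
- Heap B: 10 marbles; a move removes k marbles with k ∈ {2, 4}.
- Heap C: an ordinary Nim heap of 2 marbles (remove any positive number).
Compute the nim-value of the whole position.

Grundy values for heap A (subtraction set {4, 7}):
k:     0  1  2  3  4  5  6  7  8
g(k):  0  0  0  0  1  1  1  1  2
So g(8) = 2.
For heap B, compute g(0), g(1), … with moves {2, 4}:
g(0) = mex{} = 0
g(1) = mex{} = 0
g(2) = mex{0} = 1
g(3) = mex{0} = 1
g(4) = mex{0,1} = 2
g(5) = mex{0,1} = 2
g(6) = mex{1,2} = 0
g(7) = mex{1,2} = 0
g(8) = mex{0,2} = 1
g(9) = mex{0,2} = 1
g(10) = mex{0,1} = 2
So g(10) = 2.
Heap C is a plain Nim heap of size 2, so its Grundy value is 2.
By the Sprague-Grundy theorem, the Grundy value of a sum of independent games is the XOR of the component values.
Combined value = 2 ⊕ 2 ⊕ 2 = 2.

2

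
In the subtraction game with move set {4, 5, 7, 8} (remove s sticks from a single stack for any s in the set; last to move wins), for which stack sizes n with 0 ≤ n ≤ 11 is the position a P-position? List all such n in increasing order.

0, 1, 2, 3

Build the Grundy sequence with g(k) = mex{g(k−s) : s ∈ {4, 5, 7, 8}, s ≤ k}:
g(0) = mex{} = 0
g(1) = mex{} = 0
g(2) = mex{} = 0
g(3) = mex{} = 0
g(4) = mex{0} = 1
g(5) = mex{0} = 1
g(6) = mex{0} = 1
g(7) = mex{0} = 1
g(8) = mex{0,1} = 2
g(9) = mex{0,1} = 2
g(10) = mex{0,1} = 2
g(11) = mex{0,1} = 2
The P-positions (g = 0) in 0..11 are 0, 1, 2, 3.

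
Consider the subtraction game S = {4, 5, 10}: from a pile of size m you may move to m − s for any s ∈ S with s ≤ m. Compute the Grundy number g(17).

0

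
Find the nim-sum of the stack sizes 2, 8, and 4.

14

Nim-sum: 2 ⊕ 8 ⊕ 4 = 14.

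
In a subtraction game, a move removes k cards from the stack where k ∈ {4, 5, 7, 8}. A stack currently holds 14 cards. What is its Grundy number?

0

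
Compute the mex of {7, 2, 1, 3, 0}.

The values 0, 1, 2, 3 are all present; 4 is the first non-negative integer missing from the set.

4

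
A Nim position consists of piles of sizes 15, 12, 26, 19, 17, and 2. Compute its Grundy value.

In binary:
  01111  (15)
  01100  (12)
  11010  (26)
  10011  (19)
  10001  (17)
  00010  (2)
  -----
  11001  (25)

25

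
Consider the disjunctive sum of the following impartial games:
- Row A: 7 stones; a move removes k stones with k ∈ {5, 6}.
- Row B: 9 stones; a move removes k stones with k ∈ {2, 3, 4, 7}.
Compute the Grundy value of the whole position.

5

Grundy values for row A (subtraction set {5, 6}):
k:     0  1  2  3  4  5  6  7
g(k):  0  0  0  0  0  1  1  1
So g(7) = 1.
For row B, compute g(0), g(1), … with moves {2, 3, 4, 7}:
k:     0  1  2  3  4  5  6  7  8  9
g(k):  0  0  1  1  2  2  0  3  1  4
So g(9) = 4.
By the Sprague-Grundy theorem, the Grundy value of a sum of independent games is the XOR of the component values.
Combined value = 1 ⊕ 4 = 5.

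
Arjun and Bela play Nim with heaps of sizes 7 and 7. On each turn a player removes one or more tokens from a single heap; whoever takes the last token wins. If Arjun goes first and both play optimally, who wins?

In binary:
  111  (7)
  111  (7)
  ---
  000  (0)
The nim-sum is 0, so this is a P-position: the player to move is in a losing position under optimal play; Arjun is about to move from it and so loses — Bela wins.

Bela wins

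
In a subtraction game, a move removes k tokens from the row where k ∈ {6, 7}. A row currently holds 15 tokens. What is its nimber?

0

Compute g(0), g(1), … for moves {6, 7}:
k:     0  1  2  3  4  5  6  7  8  9 10 11 12 13 14 15
g(k):  0  0  0  0  0  0  1  1  1  1  1  1  2  0  0  0
So g(15) = 0.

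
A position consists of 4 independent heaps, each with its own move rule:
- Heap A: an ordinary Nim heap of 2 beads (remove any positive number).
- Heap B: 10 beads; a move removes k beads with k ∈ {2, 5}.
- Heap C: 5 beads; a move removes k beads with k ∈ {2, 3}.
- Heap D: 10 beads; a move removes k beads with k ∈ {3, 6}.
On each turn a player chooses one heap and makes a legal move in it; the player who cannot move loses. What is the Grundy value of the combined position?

Heap A is a plain Nim heap of size 2, so its Grundy value is 2.
Build the Grundy sequence for heap B with g(k) = mex{g(k−s) : s ∈ {2, 5}, s ≤ k}:
k:     0  1  2  3  4  5  6  7  8  9 10
g(k):  0  0  1  1  0  2  1  0  0  1  1
So g(10) = 1.
For heap C, compute g(0), g(1), … with moves {2, 3}:
g(0) = mex{} = 0
g(1) = mex{} = 0
g(2) = mex{0} = 1
g(3) = mex{0} = 1
g(4) = mex{0,1} = 2
g(5) = mex{1} = 0
So g(5) = 0.
Build the Grundy sequence for heap D with g(k) = mex{g(k−s) : s ∈ {3, 6}, s ≤ k}:
g(0) = mex{} = 0
g(1) = mex{} = 0
g(2) = mex{} = 0
g(3) = mex{0} = 1
g(4) = mex{0} = 1
g(5) = mex{0} = 1
g(6) = mex{0,1} = 2
g(7) = mex{0,1} = 2
g(8) = mex{0,1} = 2
g(9) = mex{1,2} = 0
g(10) = mex{1,2} = 0
So g(10) = 0.
The value of a disjunctive sum is the nim-sum of the parts.
Combined value = 2 ⊕ 1 ⊕ 0 ⊕ 0 = 3.

3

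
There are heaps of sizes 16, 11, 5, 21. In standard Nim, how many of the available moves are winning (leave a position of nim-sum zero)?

Nim-sum: 16 ^ 11 ^ 5 ^ 21 = 11.
The overall nim-sum is X = 11. A heap of size p has a winning move iff p XOR X < p (reduce it to p XOR X).
  16: 16 XOR 11 = 27 ≥ 16 — no move.
  11: 11 XOR 11 = 0 < 11 — winning move (to 0).
  5: 5 XOR 11 = 14 ≥ 5 — no move.
  21: 21 XOR 11 = 30 ≥ 21 — no move.
That gives 1 winning move.

1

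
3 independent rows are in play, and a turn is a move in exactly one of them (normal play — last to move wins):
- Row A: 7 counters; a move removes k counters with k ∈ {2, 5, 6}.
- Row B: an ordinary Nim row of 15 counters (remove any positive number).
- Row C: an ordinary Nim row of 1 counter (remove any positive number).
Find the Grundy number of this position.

13

Grundy values for row A (subtraction set {2, 5, 6}):
g(0) = mex{} = 0
g(1) = mex{} = 0
g(2) = mex{0} = 1
g(3) = mex{0} = 1
g(4) = mex{1} = 0
g(5) = mex{0,1} = 2
g(6) = mex{0} = 1
g(7) = mex{0,1,2} = 3
So g(7) = 3.
Row B is a plain Nim row of size 15, so its Grundy value is 15.
Row C is a plain Nim row of size 1, so its Grundy value is 1.
The value of a disjunctive sum is the nim-sum of the parts.
Combined value = 3 ⊕ 15 ⊕ 1 = 13.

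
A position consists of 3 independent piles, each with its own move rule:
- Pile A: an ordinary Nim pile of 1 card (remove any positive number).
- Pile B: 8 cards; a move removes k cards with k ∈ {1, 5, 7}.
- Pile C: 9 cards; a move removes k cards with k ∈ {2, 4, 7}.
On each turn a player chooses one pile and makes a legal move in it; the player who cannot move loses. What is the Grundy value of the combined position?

1

Pile A is a plain Nim pile of size 1, so its Grundy value is 1.
Build the Grundy sequence for pile B with g(k) = mex{g(k−s) : s ∈ {1, 5, 7}, s ≤ k}:
k:     0  1  2  3  4  5  6  7  8
g(k):  0  1  0  1  0  1  0  1  0
So g(8) = 0.
For pile C, compute g(0), g(1), … with moves {2, 4, 7}:
g(0) = mex{} = 0
g(1) = mex{} = 0
g(2) = mex{0} = 1
g(3) = mex{0} = 1
g(4) = mex{0,1} = 2
g(5) = mex{0,1} = 2
g(6) = mex{1,2} = 0
g(7) = mex{0,1,2} = 3
g(8) = mex{0,2} = 1
g(9) = mex{1,2,3} = 0
So g(9) = 0.
By the Sprague-Grundy theorem, the Grundy value of a sum of independent games is the XOR of the component values.
Combined value = 1 ⊕ 0 ⊕ 0 = 1.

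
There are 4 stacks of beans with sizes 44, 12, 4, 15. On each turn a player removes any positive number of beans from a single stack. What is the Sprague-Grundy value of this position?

Compute the nim-sum pairwise:
44 ⊕ 12 = 32
32 ⊕ 4 = 36
36 ⊕ 15 = 43

43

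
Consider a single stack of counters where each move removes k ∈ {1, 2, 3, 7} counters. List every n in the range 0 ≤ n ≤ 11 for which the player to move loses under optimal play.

Grundy values for subtraction set {1, 2, 3, 7}:
g(0) = mex{} = 0
g(1) = mex{0} = 1
g(2) = mex{0,1} = 2
g(3) = mex{0,1,2} = 3
g(4) = mex{1,2,3} = 0
g(5) = mex{0,2,3} = 1
g(6) = mex{0,1,3} = 2
g(7) = mex{0,1,2} = 3
g(8) = mex{1,2,3} = 0
g(9) = mex{0,2,3} = 1
g(10) = mex{0,1,3} = 2
g(11) = mex{0,1,2} = 3
The P-positions (g = 0) in 0..11 are 0, 4, 8.

0, 4, 8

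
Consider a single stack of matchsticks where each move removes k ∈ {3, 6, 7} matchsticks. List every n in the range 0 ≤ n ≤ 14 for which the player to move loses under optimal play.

0, 1, 2, 10, 11, 12

Compute g(0), g(1), … for moves {3, 6, 7}:
g(0) = mex{} = 0
g(1) = mex{} = 0
g(2) = mex{} = 0
g(3) = mex{0} = 1
g(4) = mex{0} = 1
g(5) = mex{0} = 1
g(6) = mex{0,1} = 2
g(7) = mex{0,1} = 2
g(8) = mex{0,1} = 2
g(9) = mex{0,1,2} = 3
g(10) = mex{1,2} = 0
g(11) = mex{1,2} = 0
g(12) = mex{1,2,3} = 0
g(13) = mex{0,2} = 1
g(14) = mex{0,2} = 1
The P-positions (g = 0) in 0..14 are 0, 1, 2, 10, 11, 12.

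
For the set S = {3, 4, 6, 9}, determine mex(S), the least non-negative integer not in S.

0

0 is not in the set, so the mex is 0.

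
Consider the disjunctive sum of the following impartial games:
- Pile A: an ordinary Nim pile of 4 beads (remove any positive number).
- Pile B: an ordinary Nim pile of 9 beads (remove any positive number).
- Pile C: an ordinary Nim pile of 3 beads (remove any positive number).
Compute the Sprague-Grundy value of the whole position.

14

Pile A is a plain Nim pile of size 4, so its Grundy value is 4.
Pile B is a plain Nim pile of size 9, so its Grundy value is 9.
Pile C is a plain Nim pile of size 3, so its Grundy value is 3.
The value of a disjunctive sum is the nim-sum of the parts.
Combined value = 4 ⊕ 9 ⊕ 3 = 14.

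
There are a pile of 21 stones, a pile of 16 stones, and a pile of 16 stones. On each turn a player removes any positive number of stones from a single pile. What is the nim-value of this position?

Compute the nim-sum pairwise:
21 ⊕ 16 = 5
5 ⊕ 16 = 21

21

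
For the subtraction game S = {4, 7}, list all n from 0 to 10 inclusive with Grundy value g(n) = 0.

0, 1, 2, 3

Grundy values for subtraction set {4, 7}:
g(0) = mex{} = 0
g(1) = mex{} = 0
g(2) = mex{} = 0
g(3) = mex{} = 0
g(4) = mex{0} = 1
g(5) = mex{0} = 1
g(6) = mex{0} = 1
g(7) = mex{0} = 1
g(8) = mex{0,1} = 2
g(9) = mex{0,1} = 2
g(10) = mex{0,1} = 2
The P-positions (g = 0) in 0..10 are 0, 1, 2, 3.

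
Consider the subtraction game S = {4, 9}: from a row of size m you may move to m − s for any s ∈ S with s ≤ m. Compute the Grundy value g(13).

0

Grundy values for subtraction set {4, 9}:
g(0) = mex{} = 0
g(1) = mex{} = 0
g(2) = mex{} = 0
g(3) = mex{} = 0
g(4) = mex{0} = 1
g(5) = mex{0} = 1
g(6) = mex{0} = 1
g(7) = mex{0} = 1
g(8) = mex{1} = 0
g(9) = mex{0,1} = 2
g(10) = mex{0,1} = 2
g(11) = mex{0,1} = 2
g(12) = mex{0} = 1
g(13) = mex{1,2} = 0
So g(13) = 0.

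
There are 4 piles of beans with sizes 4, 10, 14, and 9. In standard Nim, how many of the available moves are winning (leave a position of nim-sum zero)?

3

Compute the nim-sum pairwise:
4 XOR 10 = 14
14 XOR 14 = 0
0 XOR 9 = 9
The overall nim-sum is X = 9. A pile of size p has a winning move iff p XOR X < p (reduce it to p XOR X).
  4: 4 XOR 9 = 13 ≥ 4 — no move.
  10: 10 XOR 9 = 3 < 10 — winning move (to 3).
  14: 14 XOR 9 = 7 < 14 — winning move (to 7).
  9: 9 XOR 9 = 0 < 9 — winning move (to 0).
That gives 3 winning moves.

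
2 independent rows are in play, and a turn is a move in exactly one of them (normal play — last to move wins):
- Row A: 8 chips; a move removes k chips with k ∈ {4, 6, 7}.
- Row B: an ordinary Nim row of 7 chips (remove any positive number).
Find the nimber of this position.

For row A, compute g(0), g(1), … with moves {4, 6, 7}:
g(0) = mex{} = 0
g(1) = mex{} = 0
g(2) = mex{} = 0
g(3) = mex{} = 0
g(4) = mex{0} = 1
g(5) = mex{0} = 1
g(6) = mex{0} = 1
g(7) = mex{0} = 1
g(8) = mex{0,1} = 2
So g(8) = 2.
Row B is a plain Nim row of size 7, so its Grundy value is 7.
By the Sprague-Grundy theorem, the Grundy value of a sum of independent games is the XOR of the component values.
Combined value = 2 XOR 7 = 5.

5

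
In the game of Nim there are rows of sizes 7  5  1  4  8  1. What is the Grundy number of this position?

14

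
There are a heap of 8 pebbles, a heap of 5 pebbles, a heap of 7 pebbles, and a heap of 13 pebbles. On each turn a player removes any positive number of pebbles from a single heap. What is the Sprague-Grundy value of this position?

7

Bitwise XOR of the heap sizes:
  1000  (8)
  0101  (5)
  0111  (7)
  1101  (13)
  ----
  0111  (7)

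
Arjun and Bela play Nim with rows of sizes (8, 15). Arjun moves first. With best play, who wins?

Arjun wins

Nim-sum: 8 XOR 15 = 7.
The nim-sum is 7 ≠ 0, so this is an N-position: the player to move can win; Arjun has a winning move.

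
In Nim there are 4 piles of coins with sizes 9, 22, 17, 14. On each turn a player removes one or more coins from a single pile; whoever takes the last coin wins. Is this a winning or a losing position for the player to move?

Write each in binary and XOR column by column:
  01001  (9)
  10110  (22)
  10001  (17)
  01110  (14)
  -----
  00000  (0)
The nim-sum is 0, so this is a P-position: the player to move is in a losing position under optimal play.

Losing position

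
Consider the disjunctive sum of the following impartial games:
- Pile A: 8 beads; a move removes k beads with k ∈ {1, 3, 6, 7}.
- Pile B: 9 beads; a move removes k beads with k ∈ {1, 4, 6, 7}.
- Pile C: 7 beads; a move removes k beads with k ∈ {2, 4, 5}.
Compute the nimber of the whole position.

0

Grundy values for pile A (subtraction set {1, 3, 6, 7}):
k:     0  1  2  3  4  5  6  7  8
g(k):  0  1  0  1  0  1  2  3  2
So g(8) = 2.
Build the Grundy sequence for pile B with g(k) = mex{g(k−s) : s ∈ {1, 4, 6, 7}, s ≤ k}:
k:     0  1  2  3  4  5  6  7  8  9
g(k):  0  1  0  1  2  0  1  2  3  2
So g(9) = 2.
Build the Grundy sequence for pile C with g(k) = mex{g(k−s) : s ∈ {2, 4, 5}, s ≤ k}:
g(0) = mex{} = 0
g(1) = mex{} = 0
g(2) = mex{0} = 1
g(3) = mex{0} = 1
g(4) = mex{0,1} = 2
g(5) = mex{0,1} = 2
g(6) = mex{0,1,2} = 3
g(7) = mex{1,2} = 0
So g(7) = 0.
By the Sprague-Grundy theorem, the Grundy value of a sum of independent games is the XOR of the component values.
Combined value = 2 ⊕ 2 ⊕ 0 = 0.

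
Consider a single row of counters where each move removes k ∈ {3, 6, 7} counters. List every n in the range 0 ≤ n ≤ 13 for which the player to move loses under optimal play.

0, 1, 2, 10, 11, 12

Compute g(0), g(1), … for moves {3, 6, 7}:
k:     0  1  2  3  4  5  6  7  8  9 10 11 12 13
g(k):  0  0  0  1  1  1  2  2  2  3  0  0  0  1
The P-positions (g = 0) in 0..13 are 0, 1, 2, 10, 11, 12.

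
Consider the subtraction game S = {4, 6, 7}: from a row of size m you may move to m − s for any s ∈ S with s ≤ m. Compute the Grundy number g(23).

0

Grundy values for subtraction set {4, 6, 7}:
k:     0  1  2  3  4  5  6  7  8  9 10 11 12 13 14 15 16 17 18 19 20 21 22 23
g(k):  0  0  0  0  1  1  1  1  2  2  2  0  0  0  0  1  1  1  1  2  2  2  0  0
So g(23) = 0.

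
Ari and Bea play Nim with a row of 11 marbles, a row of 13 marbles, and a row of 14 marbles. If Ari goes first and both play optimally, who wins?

Ari wins

Nim-sum: 11 ^ 13 ^ 14 = 8.
The nim-sum is 8 ≠ 0, so this is an N-position: the player to move can win; Ari has a winning move.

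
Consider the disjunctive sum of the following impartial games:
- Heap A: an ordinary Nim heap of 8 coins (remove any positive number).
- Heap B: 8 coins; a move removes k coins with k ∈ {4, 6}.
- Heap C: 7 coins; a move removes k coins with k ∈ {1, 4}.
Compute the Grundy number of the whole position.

10

Heap A is a plain Nim heap of size 8, so its Grundy value is 8.
Grundy values for heap B (subtraction set {4, 6}):
g(0) = mex{} = 0
g(1) = mex{} = 0
g(2) = mex{} = 0
g(3) = mex{} = 0
g(4) = mex{0} = 1
g(5) = mex{0} = 1
g(6) = mex{0} = 1
g(7) = mex{0} = 1
g(8) = mex{0,1} = 2
So g(8) = 2.
For heap C, compute g(0), g(1), … with moves {1, 4}:
k:     0  1  2  3  4  5  6  7
g(k):  0  1  0  1  2  0  1  0
So g(7) = 0.
By the Sprague-Grundy theorem, the Grundy value of a sum of independent games is the XOR of the component values.
Combined value = 8 ⊕ 2 ⊕ 0 = 10.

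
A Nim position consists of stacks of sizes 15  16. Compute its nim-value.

31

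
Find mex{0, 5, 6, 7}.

1

0 is in the set but 1 is not, so the mex is 1.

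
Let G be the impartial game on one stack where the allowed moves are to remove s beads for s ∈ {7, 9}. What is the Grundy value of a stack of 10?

1

Compute g(0), g(1), … for moves {7, 9}:
k:     0  1  2  3  4  5  6  7  8  9 10
g(k):  0  0  0  0  0  0  0  1  1  1  1
So g(10) = 1.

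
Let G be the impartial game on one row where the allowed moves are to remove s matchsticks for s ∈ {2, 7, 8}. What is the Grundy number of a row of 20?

Grundy values for subtraction set {2, 7, 8}:
k:     0  1  2  3  4  5  6  7  8  9 10 11 12 13 14 15 16 17 18 19 20
g(k):  0  0  1  1  0  0  1  1  2  2  0  3  1  2  0  0  1  1  2  0  0
So g(20) = 0.

0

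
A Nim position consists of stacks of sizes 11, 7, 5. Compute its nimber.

9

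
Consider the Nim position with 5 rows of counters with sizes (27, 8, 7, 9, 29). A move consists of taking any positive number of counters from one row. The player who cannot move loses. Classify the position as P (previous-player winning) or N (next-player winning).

Write each in binary and XOR column by column:
  11011  (27)
  01000  (8)
  00111  (7)
  01001  (9)
  11101  (29)
  -----
  00000  (0)
The nim-sum is 0, so this is a P-position: the player to move is in a losing position under optimal play.

P-position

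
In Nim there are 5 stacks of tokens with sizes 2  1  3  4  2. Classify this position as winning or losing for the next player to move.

Winning position

Write each in binary and XOR column by column:
  010  (2)
  001  (1)
  011  (3)
  100  (4)
  010  (2)
  ---
  110  (6)
The nim-sum is 6 ≠ 0, so this is an N-position: the player to move can win.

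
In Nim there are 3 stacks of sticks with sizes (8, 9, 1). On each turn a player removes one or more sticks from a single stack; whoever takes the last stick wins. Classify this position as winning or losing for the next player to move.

Losing position

Bitwise XOR of the heap sizes:
  1000  (8)
  1001  (9)
  0001  (1)
  ----
  0000  (0)
The nim-sum is 0, so this is a P-position: the player to move is in a losing position under optimal play.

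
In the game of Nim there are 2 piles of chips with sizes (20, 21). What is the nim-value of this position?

1

In binary:
  10100  (20)
  10101  (21)
  -----
  00001  (1)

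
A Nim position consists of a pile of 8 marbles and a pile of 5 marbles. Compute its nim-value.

13

Nim-sum: 8 ⊕ 5 = 13.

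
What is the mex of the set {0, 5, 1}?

The values 0, 1 are all present; 2 is the first non-negative integer missing from the set.

2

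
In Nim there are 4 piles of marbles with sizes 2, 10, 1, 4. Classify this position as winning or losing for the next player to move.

Winning position

Nim-sum: 2 ⊕ 10 ⊕ 1 ⊕ 4 = 13.
The nim-sum is 13 ≠ 0, so this is an N-position: the player to move can win.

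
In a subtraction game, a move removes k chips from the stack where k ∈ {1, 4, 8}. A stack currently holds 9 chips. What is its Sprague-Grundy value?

Grundy values for subtraction set {1, 4, 8}:
g(0) = mex{} = 0
g(1) = mex{0} = 1
g(2) = mex{1} = 0
g(3) = mex{0} = 1
g(4) = mex{0,1} = 2
g(5) = mex{1,2} = 0
g(6) = mex{0} = 1
g(7) = mex{1} = 0
g(8) = mex{0,2} = 1
g(9) = mex{0,1} = 2
So g(9) = 2.

2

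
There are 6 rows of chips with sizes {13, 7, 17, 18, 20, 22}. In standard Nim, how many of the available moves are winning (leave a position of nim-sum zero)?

1

Nim-sum: 13 ^ 7 ^ 17 ^ 18 ^ 20 ^ 22 = 11.
The overall nim-sum is X = 11. A row of size p has a winning move iff p XOR X < p (reduce it to p XOR X).
  13: 13 XOR 11 = 6 < 13 — winning move (to 6).
  7: 7 XOR 11 = 12 ≥ 7 — no move.
  17: 17 XOR 11 = 26 ≥ 17 — no move.
  18: 18 XOR 11 = 25 ≥ 18 — no move.
  20: 20 XOR 11 = 31 ≥ 20 — no move.
  22: 22 XOR 11 = 29 ≥ 22 — no move.
That gives 1 winning move.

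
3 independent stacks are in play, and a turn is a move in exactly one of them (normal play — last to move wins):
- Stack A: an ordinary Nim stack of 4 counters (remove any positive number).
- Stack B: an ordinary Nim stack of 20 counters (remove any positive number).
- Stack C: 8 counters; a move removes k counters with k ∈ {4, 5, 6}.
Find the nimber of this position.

18

Stack A is a plain Nim stack of size 4, so its Grundy value is 4.
Stack B is a plain Nim stack of size 20, so its Grundy value is 20.
For stack C, compute g(0), g(1), … with moves {4, 5, 6}:
k:     0  1  2  3  4  5  6  7  8
g(k):  0  0  0  0  1  1  1  1  2
So g(8) = 2.
The value of a disjunctive sum is the nim-sum of the parts.
Combined value = 4 XOR 20 XOR 2 = 18.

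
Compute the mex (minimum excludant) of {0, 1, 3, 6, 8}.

2

The values 0, 1 are all present; 2 is the first non-negative integer missing from the set.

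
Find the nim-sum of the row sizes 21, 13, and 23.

15

Nim-sum: 21 XOR 13 XOR 23 = 15.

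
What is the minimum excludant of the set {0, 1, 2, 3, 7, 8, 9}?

4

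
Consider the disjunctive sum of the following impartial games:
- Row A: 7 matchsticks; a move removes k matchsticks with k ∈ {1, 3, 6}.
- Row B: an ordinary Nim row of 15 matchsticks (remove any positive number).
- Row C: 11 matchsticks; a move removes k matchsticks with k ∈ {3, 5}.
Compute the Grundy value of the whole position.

13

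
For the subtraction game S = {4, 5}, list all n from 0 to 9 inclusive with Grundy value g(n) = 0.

0, 1, 2, 3, 9

Build the Grundy sequence with g(k) = mex{g(k−s) : s ∈ {4, 5}, s ≤ k}:
g(0) = mex{} = 0
g(1) = mex{} = 0
g(2) = mex{} = 0
g(3) = mex{} = 0
g(4) = mex{0} = 1
g(5) = mex{0} = 1
g(6) = mex{0} = 1
g(7) = mex{0} = 1
g(8) = mex{0,1} = 2
g(9) = mex{1} = 0
The P-positions (g = 0) in 0..9 are 0, 1, 2, 3, 9.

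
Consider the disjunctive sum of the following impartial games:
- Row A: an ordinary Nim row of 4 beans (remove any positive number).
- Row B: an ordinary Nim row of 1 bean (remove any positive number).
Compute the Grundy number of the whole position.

Row A is a plain Nim row of size 4, so its Grundy value is 4.
Row B is a plain Nim row of size 1, so its Grundy value is 1.
By the Sprague-Grundy theorem, the Grundy value of a sum of independent games is the XOR of the component values.
Combined value = 4 XOR 1 = 5.

5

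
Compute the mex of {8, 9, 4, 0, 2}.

1

0 is in the set but 1 is not, so the mex is 1.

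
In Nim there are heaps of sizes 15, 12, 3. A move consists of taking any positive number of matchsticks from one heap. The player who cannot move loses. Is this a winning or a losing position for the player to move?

In binary:
  1111  (15)
  1100  (12)
  0011  (3)
  ----
  0000  (0)
The nim-sum is 0, so this is a P-position: the player to move is in a losing position under optimal play.

Losing position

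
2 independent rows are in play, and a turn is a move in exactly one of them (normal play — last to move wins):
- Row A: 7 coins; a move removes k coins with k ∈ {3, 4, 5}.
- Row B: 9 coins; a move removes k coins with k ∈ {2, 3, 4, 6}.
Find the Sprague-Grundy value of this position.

2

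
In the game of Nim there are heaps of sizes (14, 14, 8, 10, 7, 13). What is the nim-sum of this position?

Nim-sum: 14 ^ 14 ^ 8 ^ 10 ^ 7 ^ 13 = 8.

8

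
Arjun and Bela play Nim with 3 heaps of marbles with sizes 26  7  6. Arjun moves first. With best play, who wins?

Nim-sum: 26 ⊕ 7 ⊕ 6 = 27.
The nim-sum is 27 ≠ 0, so this is an N-position: the player to move can win; Arjun has a winning move.

Arjun wins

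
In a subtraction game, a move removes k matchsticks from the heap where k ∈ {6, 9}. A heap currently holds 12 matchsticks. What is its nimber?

Compute g(0), g(1), … for moves {6, 9}:
g(0) = mex{} = 0
g(1) = mex{} = 0
g(2) = mex{} = 0
g(3) = mex{} = 0
g(4) = mex{} = 0
g(5) = mex{} = 0
g(6) = mex{0} = 1
g(7) = mex{0} = 1
g(8) = mex{0} = 1
g(9) = mex{0} = 1
g(10) = mex{0} = 1
g(11) = mex{0} = 1
g(12) = mex{0,1} = 2
So g(12) = 2.

2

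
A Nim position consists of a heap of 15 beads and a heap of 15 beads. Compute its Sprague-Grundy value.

0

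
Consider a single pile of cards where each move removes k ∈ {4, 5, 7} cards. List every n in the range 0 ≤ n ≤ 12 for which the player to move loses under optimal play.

0, 1, 2, 3, 11, 12

Compute g(0), g(1), … for moves {4, 5, 7}:
g(0) = mex{} = 0
g(1) = mex{} = 0
g(2) = mex{} = 0
g(3) = mex{} = 0
g(4) = mex{0} = 1
g(5) = mex{0} = 1
g(6) = mex{0} = 1
g(7) = mex{0} = 1
g(8) = mex{0,1} = 2
g(9) = mex{0,1} = 2
g(10) = mex{0,1} = 2
g(11) = mex{1} = 0
g(12) = mex{1,2} = 0
The P-positions (g = 0) in 0..12 are 0, 1, 2, 3, 11, 12.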